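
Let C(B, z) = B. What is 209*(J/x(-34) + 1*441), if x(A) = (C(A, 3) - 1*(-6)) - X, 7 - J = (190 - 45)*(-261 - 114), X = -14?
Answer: -5037736/7 ≈ -7.1968e+5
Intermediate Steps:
J = 54382 (J = 7 - (190 - 45)*(-261 - 114) = 7 - 145*(-375) = 7 - 1*(-54375) = 7 + 54375 = 54382)
x(A) = 20 + A (x(A) = (A - 1*(-6)) - 1*(-14) = (A + 6) + 14 = (6 + A) + 14 = 20 + A)
209*(J/x(-34) + 1*441) = 209*(54382/(20 - 34) + 1*441) = 209*(54382/(-14) + 441) = 209*(54382*(-1/14) + 441) = 209*(-27191/7 + 441) = 209*(-24104/7) = -5037736/7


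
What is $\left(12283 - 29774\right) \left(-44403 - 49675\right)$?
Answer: $1645518298$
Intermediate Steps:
$\left(12283 - 29774\right) \left(-44403 - 49675\right) = \left(-17491\right) \left(-94078\right) = 1645518298$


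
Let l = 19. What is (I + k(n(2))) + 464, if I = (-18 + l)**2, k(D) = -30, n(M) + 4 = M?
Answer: 435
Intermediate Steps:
n(M) = -4 + M
I = 1 (I = (-18 + 19)**2 = 1**2 = 1)
(I + k(n(2))) + 464 = (1 - 30) + 464 = -29 + 464 = 435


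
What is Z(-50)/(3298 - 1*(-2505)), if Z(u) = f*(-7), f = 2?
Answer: -2/829 ≈ -0.0024125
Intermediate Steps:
Z(u) = -14 (Z(u) = 2*(-7) = -14)
Z(-50)/(3298 - 1*(-2505)) = -14/(3298 - 1*(-2505)) = -14/(3298 + 2505) = -14/5803 = -14*1/5803 = -2/829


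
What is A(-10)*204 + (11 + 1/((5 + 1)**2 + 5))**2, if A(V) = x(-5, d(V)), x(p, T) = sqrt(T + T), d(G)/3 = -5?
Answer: 204304/1681 + 204*I*sqrt(30) ≈ 121.54 + 1117.4*I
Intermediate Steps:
d(G) = -15 (d(G) = 3*(-5) = -15)
x(p, T) = sqrt(2)*sqrt(T) (x(p, T) = sqrt(2*T) = sqrt(2)*sqrt(T))
A(V) = I*sqrt(30) (A(V) = sqrt(2)*sqrt(-15) = sqrt(2)*(I*sqrt(15)) = I*sqrt(30))
A(-10)*204 + (11 + 1/((5 + 1)**2 + 5))**2 = (I*sqrt(30))*204 + (11 + 1/((5 + 1)**2 + 5))**2 = 204*I*sqrt(30) + (11 + 1/(6**2 + 5))**2 = 204*I*sqrt(30) + (11 + 1/(36 + 5))**2 = 204*I*sqrt(30) + (11 + 1/41)**2 = 204*I*sqrt(30) + (452/41)**2 = 204*I*sqrt(30) + 204304/1681 = 204304/1681 + 204*I*sqrt(30)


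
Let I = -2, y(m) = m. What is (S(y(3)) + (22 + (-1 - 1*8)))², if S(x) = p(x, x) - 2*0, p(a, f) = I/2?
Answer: 144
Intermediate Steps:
p(a, f) = -1 (p(a, f) = -2/2 = -2*½ = -1)
S(x) = -1 (S(x) = -1 - 2*0 = -1 + 0 = -1)
(S(y(3)) + (22 + (-1 - 1*8)))² = (-1 + (22 + (-1 - 1*8)))² = (-1 + (22 + (-1 - 8)))² = (-1 + (22 - 9))² = (-1 + 13)² = 12² = 144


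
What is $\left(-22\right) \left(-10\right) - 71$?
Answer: $149$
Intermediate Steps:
$\left(-22\right) \left(-10\right) - 71 = 220 - 71 = 149$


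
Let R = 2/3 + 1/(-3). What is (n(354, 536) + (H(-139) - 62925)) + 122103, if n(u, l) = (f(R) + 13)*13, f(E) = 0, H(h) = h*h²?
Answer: -2626272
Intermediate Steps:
H(h) = h³
R = ⅓ (R = 2*(⅓) + 1*(-⅓) = ⅔ - ⅓ = ⅓ ≈ 0.33333)
n(u, l) = 169 (n(u, l) = (0 + 13)*13 = 13*13 = 169)
(n(354, 536) + (H(-139) - 62925)) + 122103 = (169 + ((-139)³ - 62925)) + 122103 = (169 + (-2685619 - 62925)) + 122103 = (169 - 2748544) + 122103 = -2748375 + 122103 = -2626272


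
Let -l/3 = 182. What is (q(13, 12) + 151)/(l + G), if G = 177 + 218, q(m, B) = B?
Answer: -163/151 ≈ -1.0795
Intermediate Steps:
l = -546 (l = -3*182 = -546)
G = 395
(q(13, 12) + 151)/(l + G) = (12 + 151)/(-546 + 395) = 163/(-151) = 163*(-1/151) = -163/151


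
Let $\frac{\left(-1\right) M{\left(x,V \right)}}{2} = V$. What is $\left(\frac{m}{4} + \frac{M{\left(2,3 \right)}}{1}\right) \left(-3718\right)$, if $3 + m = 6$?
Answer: $\frac{39039}{2} \approx 19520.0$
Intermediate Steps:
$m = 3$ ($m = -3 + 6 = 3$)
$M{\left(x,V \right)} = - 2 V$
$\left(\frac{m}{4} + \frac{M{\left(2,3 \right)}}{1}\right) \left(-3718\right) = \left(\frac{3}{4} + \frac{\left(-2\right) 3}{1}\right) \left(-3718\right) = \left(3 \cdot \frac{1}{4} - 6\right) \left(-3718\right) = \left(\frac{3}{4} - 6\right) \left(-3718\right) = \left(- \frac{21}{4}\right) \left(-3718\right) = \frac{39039}{2}$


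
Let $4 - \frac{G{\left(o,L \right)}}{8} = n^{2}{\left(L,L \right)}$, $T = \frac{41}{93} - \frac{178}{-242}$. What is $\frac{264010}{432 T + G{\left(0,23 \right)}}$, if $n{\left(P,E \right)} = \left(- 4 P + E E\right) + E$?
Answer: $- \frac{495150755}{3173833248} \approx -0.15601$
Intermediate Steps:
$n{\left(P,E \right)} = E + E^{2} - 4 P$ ($n{\left(P,E \right)} = \left(- 4 P + E^{2}\right) + E = \left(E^{2} - 4 P\right) + E = E + E^{2} - 4 P$)
$T = \frac{13238}{11253}$ ($T = 41 \cdot \frac{1}{93} - - \frac{89}{121} = \frac{41}{93} + \frac{89}{121} = \frac{13238}{11253} \approx 1.1764$)
$G{\left(o,L \right)} = 32 - 8 \left(L^{2} - 3 L\right)^{2}$ ($G{\left(o,L \right)} = 32 - 8 \left(L + L^{2} - 4 L\right)^{2} = 32 - 8 \left(L^{2} - 3 L\right)^{2}$)
$\frac{264010}{432 T + G{\left(0,23 \right)}} = \frac{264010}{432 \cdot \frac{13238}{11253} + \left(32 - 8 \cdot 23^{2} \left(-3 + 23\right)^{2}\right)} = \frac{264010}{\frac{1906272}{3751} + \left(32 - 4232 \cdot 20^{2}\right)} = \frac{264010}{\frac{1906272}{3751} + \left(32 - 4232 \cdot 400\right)} = \frac{264010}{\frac{1906272}{3751} + \left(32 - 1692800\right)} = \frac{264010}{\frac{1906272}{3751} - 1692768} = \frac{264010}{- \frac{6347666496}{3751}} = 264010 \left(- \frac{3751}{6347666496}\right) = - \frac{495150755}{3173833248}$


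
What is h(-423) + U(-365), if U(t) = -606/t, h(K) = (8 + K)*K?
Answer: 64074531/365 ≈ 1.7555e+5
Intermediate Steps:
h(K) = K*(8 + K)
h(-423) + U(-365) = -423*(8 - 423) - 606/(-365) = -423*(-415) - 606*(-1/365) = 175545 + 606/365 = 64074531/365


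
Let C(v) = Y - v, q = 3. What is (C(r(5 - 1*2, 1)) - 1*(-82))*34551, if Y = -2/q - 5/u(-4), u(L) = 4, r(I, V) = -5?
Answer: 11758857/4 ≈ 2.9397e+6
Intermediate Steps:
Y = -23/12 (Y = -2/3 - 5/4 = -2*⅓ - 5*¼ = -⅔ - 5/4 = -23/12 ≈ -1.9167)
C(v) = -23/12 - v
(C(r(5 - 1*2, 1)) - 1*(-82))*34551 = ((-23/12 - 1*(-5)) - 1*(-82))*34551 = ((-23/12 + 5) + 82)*34551 = (37/12 + 82)*34551 = (1021/12)*34551 = 11758857/4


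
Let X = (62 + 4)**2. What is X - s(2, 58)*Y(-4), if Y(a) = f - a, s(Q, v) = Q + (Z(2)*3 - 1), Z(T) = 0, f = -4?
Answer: 4356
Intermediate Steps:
s(Q, v) = -1 + Q (s(Q, v) = Q + (0*3 - 1) = Q + (0 - 1) = Q - 1 = -1 + Q)
Y(a) = -4 - a
X = 4356 (X = 66**2 = 4356)
X - s(2, 58)*Y(-4) = 4356 - (-1 + 2)*(-4 - 1*(-4)) = 4356 - (-4 + 4) = 4356 - 0 = 4356 - 1*0 = 4356 + 0 = 4356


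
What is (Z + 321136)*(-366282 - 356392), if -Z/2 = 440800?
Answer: 405032760736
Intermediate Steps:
Z = -881600 (Z = -2*440800 = -881600)
(Z + 321136)*(-366282 - 356392) = (-881600 + 321136)*(-366282 - 356392) = -560464*(-722674) = 405032760736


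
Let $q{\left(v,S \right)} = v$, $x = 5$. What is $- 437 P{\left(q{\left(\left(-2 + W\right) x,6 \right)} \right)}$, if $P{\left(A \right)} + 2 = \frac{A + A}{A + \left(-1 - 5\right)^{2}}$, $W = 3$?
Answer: $\frac{31464}{41} \approx 767.42$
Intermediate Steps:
$P{\left(A \right)} = -2 + \frac{2 A}{36 + A}$ ($P{\left(A \right)} = -2 + \frac{A + A}{A + \left(-1 - 5\right)^{2}} = -2 + \frac{2 A}{A + \left(-6\right)^{2}} = -2 + \frac{2 A}{A + 36} = -2 + \frac{2 A}{36 + A}$)
$- 437 P{\left(q{\left(\left(-2 + W\right) x,6 \right)} \right)} = - 437 \left(- \frac{72}{36 + \left(-2 + 3\right) 5}\right) = - 437 \left(- \frac{72}{36 + 1 \cdot 5}\right) = - 437 \left(- \frac{72}{36 + 5}\right) = - 437 \left(- \frac{72}{41}\right) = - 437 \left(\left(-72\right) \frac{1}{41}\right) = \left(-437\right) \left(- \frac{72}{41}\right) = \frac{31464}{41}$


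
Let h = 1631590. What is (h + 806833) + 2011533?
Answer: 4449956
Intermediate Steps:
(h + 806833) + 2011533 = (1631590 + 806833) + 2011533 = 2438423 + 2011533 = 4449956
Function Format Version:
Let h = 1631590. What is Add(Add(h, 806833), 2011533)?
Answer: 4449956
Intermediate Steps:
Add(Add(h, 806833), 2011533) = Add(Add(1631590, 806833), 2011533) = Add(2438423, 2011533) = 4449956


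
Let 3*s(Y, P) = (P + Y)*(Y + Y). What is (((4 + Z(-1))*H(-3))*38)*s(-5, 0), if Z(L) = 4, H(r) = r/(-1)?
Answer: 15200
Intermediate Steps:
H(r) = -r (H(r) = r*(-1) = -r)
s(Y, P) = 2*Y*(P + Y)/3 (s(Y, P) = ((P + Y)*(Y + Y))/3 = ((P + Y)*(2*Y))/3 = (2*Y*(P + Y))/3 = 2*Y*(P + Y)/3)
(((4 + Z(-1))*H(-3))*38)*s(-5, 0) = (((4 + 4)*(-1*(-3)))*38)*((2/3)*(-5)*(0 - 5)) = ((8*3)*38)*((2/3)*(-5)*(-5)) = (24*38)*(50/3) = 912*(50/3) = 15200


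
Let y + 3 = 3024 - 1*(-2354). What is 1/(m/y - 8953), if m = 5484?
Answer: -5375/48116891 ≈ -0.00011171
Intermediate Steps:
y = 5375 (y = -3 + (3024 - 1*(-2354)) = -3 + (3024 + 2354) = -3 + 5378 = 5375)
1/(m/y - 8953) = 1/(5484/5375 - 8953) = 1/(-48116891/5375) = -5375/48116891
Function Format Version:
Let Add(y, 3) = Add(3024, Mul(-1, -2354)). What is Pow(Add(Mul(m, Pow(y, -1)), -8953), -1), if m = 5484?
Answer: Rational(-5375, 48116891) ≈ -0.00011171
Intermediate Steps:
y = 5375 (y = Add(-3, Add(3024, Mul(-1, -2354))) = Add(-3, Add(3024, 2354)) = Add(-3, 5378) = 5375)
Pow(Add(Mul(m, Pow(y, -1)), -8953), -1) = Pow(Add(Mul(5484, Pow(5375, -1)), -8953), -1) = Pow(Add(Mul(5484, Rational(1, 5375)), -8953), -1) = Pow(Add(Rational(5484, 5375), -8953), -1) = Pow(Rational(-48116891, 5375), -1) = Rational(-5375, 48116891)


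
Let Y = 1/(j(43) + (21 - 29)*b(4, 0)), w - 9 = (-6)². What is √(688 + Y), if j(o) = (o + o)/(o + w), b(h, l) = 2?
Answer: 2*√75143141/661 ≈ 26.228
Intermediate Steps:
w = 45 (w = 9 + (-6)² = 9 + 36 = 45)
j(o) = 2*o/(45 + o) (j(o) = (o + o)/(o + 45) = (2*o)/(45 + o) = 2*o/(45 + o))
Y = -44/661 (Y = 1/(2*43/(45 + 43) + (21 - 29)*2) = 1/(2*43/88 - 8*2) = 1/(2*43*(1/88) - 16) = 1/(43/44 - 16) = 1/(-661/44) = -44/661 ≈ -0.066566)
√(688 + Y) = √(688 - 44/661) = √(454724/661) = 2*√75143141/661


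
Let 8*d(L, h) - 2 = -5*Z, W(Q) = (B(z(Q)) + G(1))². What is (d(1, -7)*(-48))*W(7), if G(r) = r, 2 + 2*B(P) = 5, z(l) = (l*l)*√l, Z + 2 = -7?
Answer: -3525/2 ≈ -1762.5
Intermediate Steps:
Z = -9 (Z = -2 - 7 = -9)
z(l) = l^(5/2) (z(l) = l²*√l = l^(5/2))
B(P) = 3/2 (B(P) = -1 + (½)*5 = -1 + 5/2 = 3/2)
W(Q) = 25/4 (W(Q) = (3/2 + 1)² = (5/2)² = 25/4)
d(L, h) = 47/8 (d(L, h) = ¼ + (-5*(-9))/8 = ¼ + (⅛)*45 = ¼ + 45/8 = 47/8)
(d(1, -7)*(-48))*W(7) = ((47/8)*(-48))*(25/4) = -282*25/4 = -3525/2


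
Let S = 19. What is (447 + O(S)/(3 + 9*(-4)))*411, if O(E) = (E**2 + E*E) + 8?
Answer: 1920877/11 ≈ 1.7463e+5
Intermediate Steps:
O(E) = 8 + 2*E**2 (O(E) = (E**2 + E**2) + 8 = 2*E**2 + 8 = 8 + 2*E**2)
(447 + O(S)/(3 + 9*(-4)))*411 = (447 + (8 + 2*19**2)/(3 + 9*(-4)))*411 = (447 + (8 + 2*361)/(3 - 36))*411 = (447 + (8 + 722)/(-33))*411 = (447 + 730*(-1/33))*411 = (447 - 730/33)*411 = (14021/33)*411 = 1920877/11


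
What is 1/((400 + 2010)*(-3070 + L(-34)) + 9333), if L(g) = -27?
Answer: -1/7454437 ≈ -1.3415e-7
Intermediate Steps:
1/((400 + 2010)*(-3070 + L(-34)) + 9333) = 1/((400 + 2010)*(-3070 - 27) + 9333) = 1/(2410*(-3097) + 9333) = 1/(-7463770 + 9333) = 1/(-7454437) = -1/7454437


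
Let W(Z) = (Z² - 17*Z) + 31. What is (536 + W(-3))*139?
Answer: 87153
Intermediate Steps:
W(Z) = 31 + Z² - 17*Z
(536 + W(-3))*139 = (536 + (31 + (-3)² - 17*(-3)))*139 = (536 + (31 + 9 + 51))*139 = (536 + 91)*139 = 627*139 = 87153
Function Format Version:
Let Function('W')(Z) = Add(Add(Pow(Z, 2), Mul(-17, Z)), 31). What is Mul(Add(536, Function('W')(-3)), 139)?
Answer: 87153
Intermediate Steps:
Function('W')(Z) = Add(31, Pow(Z, 2), Mul(-17, Z))
Mul(Add(536, Function('W')(-3)), 139) = Mul(Add(536, Add(31, Pow(-3, 2), Mul(-17, -3))), 139) = Mul(Add(536, Add(31, 9, 51)), 139) = Mul(Add(536, 91), 139) = Mul(627, 139) = 87153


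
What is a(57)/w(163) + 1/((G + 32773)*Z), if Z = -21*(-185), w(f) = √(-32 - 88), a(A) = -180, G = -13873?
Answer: 1/73426500 + 3*I*√30 ≈ 1.3619e-8 + 16.432*I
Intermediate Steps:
w(f) = 2*I*√30 (w(f) = √(-120) = 2*I*√30)
Z = 3885
a(57)/w(163) + 1/((G + 32773)*Z) = -180*(-I*√30/60) + 1/((-13873 + 32773)*3885) = -(-3)*I*√30 + (1/3885)/18900 = 3*I*√30 + (1/18900)*(1/3885) = 3*I*√30 + 1/73426500 = 1/73426500 + 3*I*√30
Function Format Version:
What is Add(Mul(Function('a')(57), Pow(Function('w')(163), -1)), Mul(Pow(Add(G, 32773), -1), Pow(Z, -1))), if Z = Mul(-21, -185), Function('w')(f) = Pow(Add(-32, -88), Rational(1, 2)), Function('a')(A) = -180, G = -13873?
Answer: Add(Rational(1, 73426500), Mul(3, I, Pow(30, Rational(1, 2)))) ≈ Add(1.3619e-8, Mul(16.432, I))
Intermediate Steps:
Function('w')(f) = Mul(2, I, Pow(30, Rational(1, 2))) (Function('w')(f) = Pow(-120, Rational(1, 2)) = Mul(2, I, Pow(30, Rational(1, 2))))
Z = 3885
Add(Mul(Function('a')(57), Pow(Function('w')(163), -1)), Mul(Pow(Add(G, 32773), -1), Pow(Z, -1))) = Add(Mul(-180, Pow(Mul(2, I, Pow(30, Rational(1, 2))), -1)), Mul(Pow(Add(-13873, 32773), -1), Pow(3885, -1))) = Add(Mul(-180, Mul(Rational(-1, 60), I, Pow(30, Rational(1, 2)))), Mul(Pow(18900, -1), Rational(1, 3885))) = Add(Mul(3, I, Pow(30, Rational(1, 2))), Mul(Rational(1, 18900), Rational(1, 3885))) = Add(Mul(3, I, Pow(30, Rational(1, 2))), Rational(1, 73426500)) = Add(Rational(1, 73426500), Mul(3, I, Pow(30, Rational(1, 2))))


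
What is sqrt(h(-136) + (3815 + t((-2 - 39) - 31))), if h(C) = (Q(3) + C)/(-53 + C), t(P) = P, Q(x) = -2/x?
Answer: sqrt(14858837)/63 ≈ 61.186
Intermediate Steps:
h(C) = (-2/3 + C)/(-53 + C)
sqrt(h(-136) + (3815 + t((-2 - 39) - 31))) = sqrt((-2/3 - 136)/(-53 - 136) + (3815 + ((-2 - 39) - 31))) = sqrt(-410/3/(-189) + (3815 + (-41 - 31))) = sqrt(-1/189*(-410/3) + (3815 - 72)) = sqrt(410/567 + 3743) = sqrt(2122691/567) = sqrt(14858837)/63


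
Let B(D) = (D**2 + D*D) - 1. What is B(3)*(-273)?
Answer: -4641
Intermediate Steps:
B(D) = -1 + 2*D**2 (B(D) = (D**2 + D**2) - 1 = 2*D**2 - 1 = -1 + 2*D**2)
B(3)*(-273) = (-1 + 2*3**2)*(-273) = (-1 + 2*9)*(-273) = (-1 + 18)*(-273) = 17*(-273) = -4641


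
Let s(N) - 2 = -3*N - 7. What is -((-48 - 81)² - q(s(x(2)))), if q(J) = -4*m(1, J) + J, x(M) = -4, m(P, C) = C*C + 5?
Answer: -16850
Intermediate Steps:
m(P, C) = 5 + C² (m(P, C) = C² + 5 = 5 + C²)
s(N) = -5 - 3*N (s(N) = 2 + (-3*N - 7) = 2 + (-7 - 3*N) = -5 - 3*N)
q(J) = -20 + J - 4*J² (q(J) = -4*(5 + J²) + J = (-20 - 4*J²) + J = -20 + J - 4*J²)
-((-48 - 81)² - q(s(x(2)))) = -((-48 - 81)² - (-20 + (-5 - 3*(-4)) - 4*(-5 - 3*(-4))²)) = -((-129)² - (-20 + (-5 + 12) - 4*(-5 + 12)²)) = -(16641 - (-20 + 7 - 4*7²)) = -(16641 - (-20 + 7 - 4*49)) = -(16641 - (-20 + 7 - 196)) = -(16641 - 1*(-209)) = -(16641 + 209) = -1*16850 = -16850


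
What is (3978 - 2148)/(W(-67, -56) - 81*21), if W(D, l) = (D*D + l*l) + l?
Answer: 305/978 ≈ 0.31186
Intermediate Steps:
W(D, l) = l + D² + l² (W(D, l) = (D² + l²) + l = l + D² + l²)
(3978 - 2148)/(W(-67, -56) - 81*21) = (3978 - 2148)/((-56 + (-67)² + (-56)²) - 81*21) = 1830/((-56 + 4489 + 3136) - 1701) = 1830/(7569 - 1701) = 1830/5868 = 1830*(1/5868) = 305/978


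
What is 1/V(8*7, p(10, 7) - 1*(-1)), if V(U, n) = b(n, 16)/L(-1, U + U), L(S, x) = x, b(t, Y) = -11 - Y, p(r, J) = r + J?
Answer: -112/27 ≈ -4.1481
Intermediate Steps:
p(r, J) = J + r
V(U, n) = -27/(2*U) (V(U, n) = (-11 - 1*16)/(U + U) = (-11 - 16)/((2*U)) = -27/(2*U))
1/V(8*7, p(10, 7) - 1*(-1)) = 1/(-27/(2*(8*7))) = 1/(-27/2/56) = 1/(-27/2*1/56) = 1/(-27/112) = -112/27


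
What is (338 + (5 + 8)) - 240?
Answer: 111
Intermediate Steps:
(338 + (5 + 8)) - 240 = (338 + 13) - 240 = 351 - 240 = 111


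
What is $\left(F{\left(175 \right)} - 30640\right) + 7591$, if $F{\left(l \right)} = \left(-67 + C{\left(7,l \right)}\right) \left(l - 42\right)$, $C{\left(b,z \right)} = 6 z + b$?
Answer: $108621$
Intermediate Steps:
$C{\left(b,z \right)} = b + 6 z$
$F{\left(l \right)} = \left(-60 + 6 l\right) \left(-42 + l\right)$ ($F{\left(l \right)} = \left(-67 + \left(7 + 6 l\right)\right) \left(l - 42\right) = \left(-60 + 6 l\right) \left(-42 + l\right)$)
$\left(F{\left(175 \right)} - 30640\right) + 7591 = \left(\left(2520 - 54600 + 6 \cdot 175^{2}\right) - 30640\right) + 7591 = \left(\left(2520 - 54600 + 6 \cdot 30625\right) - 30640\right) + 7591 = \left(\left(2520 - 54600 + 183750\right) - 30640\right) + 7591 = \left(131670 - 30640\right) + 7591 = 101030 + 7591 = 108621$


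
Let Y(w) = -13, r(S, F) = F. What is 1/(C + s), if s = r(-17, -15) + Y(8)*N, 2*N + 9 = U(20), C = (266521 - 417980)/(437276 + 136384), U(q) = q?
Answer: -573660/49773049 ≈ -0.011526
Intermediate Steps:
C = -151459/573660 ≈ -0.26402
N = 11/2 (N = -9/2 + (1/2)*20 = -9/2 + 10 = 11/2 ≈ 5.5000)
s = -173/2 (s = -15 - 13*11/2 = -15 - 143/2 = -173/2 ≈ -86.500)
1/(C + s) = 1/(-151459/573660 - 173/2) = 1/(-49773049/573660) = -573660/49773049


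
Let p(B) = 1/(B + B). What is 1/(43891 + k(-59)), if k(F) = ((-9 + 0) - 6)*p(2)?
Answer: 4/175549 ≈ 2.2786e-5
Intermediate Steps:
p(B) = 1/(2*B)
k(F) = -15/4 (k(F) = ((-9 + 0) - 6)*((1/2)/2) = (-9 - 6)*((1/2)*(1/2)) = -15*1/4 = -15/4)
1/(43891 + k(-59)) = 1/(43891 - 15/4) = 1/(175549/4) = 4/175549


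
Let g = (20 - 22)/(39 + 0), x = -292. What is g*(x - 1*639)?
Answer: 1862/39 ≈ 47.744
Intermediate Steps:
g = -2/39 ≈ -0.051282
g*(x - 1*639) = -2*(-292 - 1*639)/39 = -2*(-292 - 639)/39 = -2/39*(-931) = 1862/39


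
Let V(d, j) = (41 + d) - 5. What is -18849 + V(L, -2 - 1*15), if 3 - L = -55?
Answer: -18755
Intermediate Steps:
L = 58 (L = 3 - 1*(-55) = 3 + 55 = 58)
V(d, j) = 36 + d
-18849 + V(L, -2 - 1*15) = -18849 + (36 + 58) = -18849 + 94 = -18755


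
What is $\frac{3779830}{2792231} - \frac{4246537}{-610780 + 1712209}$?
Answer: $- \frac{7694097876977}{3075444198099} \approx -2.5018$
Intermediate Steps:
$\frac{3779830}{2792231} - \frac{4246537}{-610780 + 1712209} = 3779830 \cdot \frac{1}{2792231} - \frac{4246537}{1101429} = \frac{3779830}{2792231} - \frac{4246537}{1101429} = - \frac{7694097876977}{3075444198099}$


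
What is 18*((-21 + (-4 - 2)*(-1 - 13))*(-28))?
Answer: -31752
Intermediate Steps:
18*((-21 + (-4 - 2)*(-1 - 13))*(-28)) = 18*((-21 - 6*(-14))*(-28)) = 18*((-21 + 84)*(-28)) = 18*(63*(-28)) = 18*(-1764) = -31752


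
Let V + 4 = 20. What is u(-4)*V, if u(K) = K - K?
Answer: 0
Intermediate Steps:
V = 16 (V = -4 + 20 = 16)
u(K) = 0
u(-4)*V = 0*16 = 0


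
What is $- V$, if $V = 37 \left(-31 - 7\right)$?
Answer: $1406$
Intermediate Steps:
$V = -1406$ ($V = 37 \left(-38\right) = -1406$)
$- V = \left(-1\right) \left(-1406\right) = 1406$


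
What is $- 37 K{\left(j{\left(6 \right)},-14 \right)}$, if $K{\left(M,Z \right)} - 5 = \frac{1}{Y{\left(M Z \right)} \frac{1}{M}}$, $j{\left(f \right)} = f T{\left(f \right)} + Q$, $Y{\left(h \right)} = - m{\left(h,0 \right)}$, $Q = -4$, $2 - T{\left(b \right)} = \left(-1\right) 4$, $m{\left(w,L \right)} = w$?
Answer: $- \frac{2627}{14} \approx -187.64$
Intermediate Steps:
$T{\left(b \right)} = 6$ ($T{\left(b \right)} = 2 - \left(-1\right) 4 = 2 - -4 = 2 + 4 = 6$)
$Y{\left(h \right)} = - h$
$j{\left(f \right)} = -4 + 6 f$ ($j{\left(f \right)} = f 6 - 4 = 6 f - 4 = -4 + 6 f$)
$K{\left(M,Z \right)} = 5 - \frac{1}{Z}$ ($K{\left(M,Z \right)} = 5 + \frac{1}{- M Z \frac{1}{M}} = 5 + \frac{1}{\left(-1\right) Z} = 5 - \frac{1}{Z}$)
$- 37 K{\left(j{\left(6 \right)},-14 \right)} = - 37 \left(5 - \frac{1}{-14}\right) = - 37 \left(5 - - \frac{1}{14}\right) = - 37 \left(5 + \frac{1}{14}\right) = \left(-37\right) \frac{71}{14} = - \frac{2627}{14}$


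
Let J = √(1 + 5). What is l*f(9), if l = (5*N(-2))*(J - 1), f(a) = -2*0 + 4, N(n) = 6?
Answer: -120 + 120*√6 ≈ 173.94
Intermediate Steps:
J = √6 ≈ 2.4495
f(a) = 4 (f(a) = 0 + 4 = 4)
l = -30 + 30*√6 (l = (5*6)*(√6 - 1) = 30*(-1 + √6) = -30 + 30*√6 ≈ 43.485)
l*f(9) = (-30 + 30*√6)*4 = -120 + 120*√6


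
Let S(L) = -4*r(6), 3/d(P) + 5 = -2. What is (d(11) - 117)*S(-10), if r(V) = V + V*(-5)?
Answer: -78912/7 ≈ -11273.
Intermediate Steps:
d(P) = -3/7 (d(P) = 3/(-5 - 2) = 3/(-7) = 3*(-⅐) = -3/7)
r(V) = -4*V (r(V) = V - 5*V = -4*V)
S(L) = 96 (S(L) = -(-16)*6 = -4*(-24) = 96)
(d(11) - 117)*S(-10) = (-3/7 - 117)*96 = -822/7*96 = -78912/7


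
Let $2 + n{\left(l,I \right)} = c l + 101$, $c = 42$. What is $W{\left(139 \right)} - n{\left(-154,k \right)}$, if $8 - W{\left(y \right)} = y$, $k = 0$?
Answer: $6238$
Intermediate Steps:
$W{\left(y \right)} = 8 - y$
$n{\left(l,I \right)} = 99 + 42 l$ ($n{\left(l,I \right)} = -2 + \left(42 l + 101\right) = -2 + \left(101 + 42 l\right) = 99 + 42 l$)
$W{\left(139 \right)} - n{\left(-154,k \right)} = \left(8 - 139\right) - \left(99 + 42 \left(-154\right)\right) = \left(8 - 139\right) - \left(99 - 6468\right) = -131 - -6369 = -131 + 6369 = 6238$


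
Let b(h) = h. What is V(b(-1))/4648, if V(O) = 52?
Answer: 13/1162 ≈ 0.011188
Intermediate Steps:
V(b(-1))/4648 = 52/4648 = 52*(1/4648) = 13/1162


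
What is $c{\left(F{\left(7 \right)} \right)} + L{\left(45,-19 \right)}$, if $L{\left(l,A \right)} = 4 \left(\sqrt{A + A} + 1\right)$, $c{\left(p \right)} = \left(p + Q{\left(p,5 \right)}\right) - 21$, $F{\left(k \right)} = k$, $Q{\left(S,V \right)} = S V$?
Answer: $25 + 4 i \sqrt{38} \approx 25.0 + 24.658 i$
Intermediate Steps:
$c{\left(p \right)} = -21 + 6 p$ ($c{\left(p \right)} = \left(p + p 5\right) - 21 = \left(p + 5 p\right) - 21 = 6 p - 21 = -21 + 6 p$)
$L{\left(l,A \right)} = 4 + 4 \sqrt{2} \sqrt{A}$ ($L{\left(l,A \right)} = 4 \left(\sqrt{2 A} + 1\right) = 4 \left(\sqrt{2} \sqrt{A} + 1\right) = 4 \left(1 + \sqrt{2} \sqrt{A}\right) = 4 + 4 \sqrt{2} \sqrt{A}$)
$c{\left(F{\left(7 \right)} \right)} + L{\left(45,-19 \right)} = \left(-21 + 6 \cdot 7\right) + \left(4 + 4 \sqrt{2} \sqrt{-19}\right) = \left(-21 + 42\right) + \left(4 + 4 \sqrt{2} i \sqrt{19}\right) = 21 + \left(4 + 4 i \sqrt{38}\right) = 25 + 4 i \sqrt{38}$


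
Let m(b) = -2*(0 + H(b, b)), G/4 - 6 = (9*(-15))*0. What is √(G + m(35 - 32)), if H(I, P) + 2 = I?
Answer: √22 ≈ 4.6904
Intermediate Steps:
H(I, P) = -2 + I
G = 24 (G = 24 + 4*((9*(-15))*0) = 24 + 4*(-135*0) = 24 + 4*0 = 24 + 0 = 24)
m(b) = 4 - 2*b (m(b) = -2*(0 + (-2 + b)) = -2*(-2 + b) = 4 - 2*b)
√(G + m(35 - 32)) = √(24 + (4 - 2*(35 - 32))) = √(24 + (4 - 2*3)) = √(24 + (4 - 6)) = √(24 - 2) = √22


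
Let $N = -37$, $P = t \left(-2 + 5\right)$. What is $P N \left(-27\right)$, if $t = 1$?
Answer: $2997$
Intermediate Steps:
$P = 3$ ($P = 1 \left(-2 + 5\right) = 1 \cdot 3 = 3$)
$P N \left(-27\right) = 3 \left(-37\right) \left(-27\right) = \left(-111\right) \left(-27\right) = 2997$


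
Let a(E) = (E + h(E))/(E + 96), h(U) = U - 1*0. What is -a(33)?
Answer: -22/43 ≈ -0.51163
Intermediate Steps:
h(U) = U (h(U) = U + 0 = U)
a(E) = 2*E/(96 + E) (a(E) = (E + E)/(E + 96) = (2*E)/(96 + E) = 2*E/(96 + E))
-a(33) = -2*33/(96 + 33) = -2*33/129 = -1*22/43 = -22/43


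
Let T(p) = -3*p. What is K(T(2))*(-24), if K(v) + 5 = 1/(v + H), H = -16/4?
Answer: 612/5 ≈ 122.40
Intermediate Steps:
H = -4 (H = -16*¼ = -4)
K(v) = -5 + 1/(-4 + v) (K(v) = -5 + 1/(v - 4) = -5 + 1/(-4 + v))
K(T(2))*(-24) = ((21 - (-15)*2)/(-4 - 3*2))*(-24) = ((21 - 5*(-6))/(-4 - 6))*(-24) = ((21 + 30)/(-10))*(-24) = -⅒*51*(-24) = -51/10*(-24) = 612/5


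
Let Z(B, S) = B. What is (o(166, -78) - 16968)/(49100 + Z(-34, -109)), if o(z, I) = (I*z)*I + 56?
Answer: 496516/24533 ≈ 20.239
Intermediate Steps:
o(z, I) = 56 + z*I² (o(z, I) = z*I² + 56 = 56 + z*I²)
(o(166, -78) - 16968)/(49100 + Z(-34, -109)) = ((56 + 166*(-78)²) - 16968)/(49100 - 34) = ((56 + 166*6084) - 16968)/49066 = ((56 + 1009944) - 16968)*(1/49066) = (1010000 - 16968)*(1/49066) = 993032*(1/49066) = 496516/24533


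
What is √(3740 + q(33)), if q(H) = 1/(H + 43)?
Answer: √5400579/38 ≈ 61.156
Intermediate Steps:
q(H) = 1/(43 + H)
√(3740 + q(33)) = √(3740 + 1/(43 + 33)) = √(3740 + 1/76) = √(284241/76) = √5400579/38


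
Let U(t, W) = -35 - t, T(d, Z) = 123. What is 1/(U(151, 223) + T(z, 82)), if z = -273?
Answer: -1/63 ≈ -0.015873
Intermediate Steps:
1/(U(151, 223) + T(z, 82)) = 1/((-35 - 1*151) + 123) = 1/((-35 - 151) + 123) = 1/(-186 + 123) = 1/(-63) = -1/63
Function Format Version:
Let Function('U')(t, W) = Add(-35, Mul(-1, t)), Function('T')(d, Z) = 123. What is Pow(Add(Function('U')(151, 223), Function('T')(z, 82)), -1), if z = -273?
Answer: Rational(-1, 63) ≈ -0.015873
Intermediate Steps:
Pow(Add(Function('U')(151, 223), Function('T')(z, 82)), -1) = Pow(Add(Add(-35, Mul(-1, 151)), 123), -1) = Pow(Add(Add(-35, -151), 123), -1) = Pow(Add(-186, 123), -1) = Pow(-63, -1) = Rational(-1, 63)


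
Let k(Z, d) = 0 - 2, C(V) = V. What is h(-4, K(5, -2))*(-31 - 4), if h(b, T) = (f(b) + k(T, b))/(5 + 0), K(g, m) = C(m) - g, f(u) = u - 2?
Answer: 56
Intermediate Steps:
f(u) = -2 + u
k(Z, d) = -2
K(g, m) = m - g
h(b, T) = -⅘ + b/5 (h(b, T) = ((-2 + b) - 2)/(5 + 0) = (-4 + b)/5 = (-4 + b)*(⅕) = -⅘ + b/5)
h(-4, K(5, -2))*(-31 - 4) = (-⅘ + (⅕)*(-4))*(-31 - 4) = (-⅘ - ⅘)*(-35) = -8/5*(-35) = 56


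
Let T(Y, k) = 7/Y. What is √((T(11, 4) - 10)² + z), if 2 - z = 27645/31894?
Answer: 3*√1214582874734/350834 ≈ 9.4240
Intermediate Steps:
z = 36143/31894 (z = 2 - 27645/31894 = 36143/31894 ≈ 1.1332)
√((T(11, 4) - 10)² + z) = √((7/11 - 10)² + 36143/31894) = √((-103/11)² + 36143/31894) = √(10609/121 + 36143/31894) = √(342736749/3859174) = 3*√1214582874734/350834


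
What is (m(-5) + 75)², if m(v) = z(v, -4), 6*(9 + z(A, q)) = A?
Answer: 152881/36 ≈ 4246.7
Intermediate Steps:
z(A, q) = -9 + A/6
m(v) = -9 + v/6
(m(-5) + 75)² = ((-9 + (⅙)*(-5)) + 75)² = ((-9 - ⅚) + 75)² = (-59/6 + 75)² = (391/6)² = 152881/36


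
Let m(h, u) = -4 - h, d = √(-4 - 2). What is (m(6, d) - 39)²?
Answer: 2401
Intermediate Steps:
d = I*√6 (d = √(-6) = I*√6 ≈ 2.4495*I)
(m(6, d) - 39)² = ((-4 - 1*6) - 39)² = ((-4 - 6) - 39)² = (-10 - 39)² = (-49)² = 2401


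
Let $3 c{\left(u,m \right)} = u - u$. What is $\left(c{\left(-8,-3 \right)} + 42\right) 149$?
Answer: $6258$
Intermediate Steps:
$c{\left(u,m \right)} = 0$ ($c{\left(u,m \right)} = \frac{u - u}{3} = \frac{1}{3} \cdot 0 = 0$)
$\left(c{\left(-8,-3 \right)} + 42\right) 149 = \left(0 + 42\right) 149 = 42 \cdot 149 = 6258$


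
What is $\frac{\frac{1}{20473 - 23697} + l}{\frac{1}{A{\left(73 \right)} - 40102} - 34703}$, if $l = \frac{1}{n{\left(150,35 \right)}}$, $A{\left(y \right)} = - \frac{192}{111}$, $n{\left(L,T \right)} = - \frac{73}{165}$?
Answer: $\frac{394725391327}{6059564421649076} \approx 6.5141 \cdot 10^{-5}$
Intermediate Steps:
$n{\left(L,T \right)} = - \frac{73}{165}$ ($n{\left(L,T \right)} = \left(-73\right) \frac{1}{165} = - \frac{73}{165}$)
$A{\left(y \right)} = - \frac{64}{37}$ ($A{\left(y \right)} = \left(-192\right) \frac{1}{111} = - \frac{64}{37}$)
$l = - \frac{165}{73}$ ($l = \frac{1}{- \frac{73}{165}} = - \frac{165}{73} \approx -2.2603$)
$\frac{\frac{1}{20473 - 23697} + l}{\frac{1}{A{\left(73 \right)} - 40102} - 34703} = \frac{\frac{1}{20473 - 23697} - \frac{165}{73}}{\frac{1}{- \frac{64}{37} - 40102} - 34703} = \frac{\frac{1}{-3224} - \frac{165}{73}}{\frac{1}{- \frac{1483838}{37}} - 34703} = \frac{- \frac{1}{3224} - \frac{165}{73}}{- \frac{37}{1483838} - 34703} = - \frac{532033}{235352 \left(- \frac{51493630151}{1483838}\right)} = \left(- \frac{532033}{235352}\right) \left(- \frac{1483838}{51493630151}\right) = \frac{394725391327}{6059564421649076}$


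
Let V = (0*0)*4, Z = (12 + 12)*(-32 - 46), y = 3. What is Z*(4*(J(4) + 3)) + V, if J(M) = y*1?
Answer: -44928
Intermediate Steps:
J(M) = 3 (J(M) = 3*1 = 3)
Z = -1872 (Z = 24*(-78) = -1872)
V = 0 (V = 0*4 = 0)
Z*(4*(J(4) + 3)) + V = -7488*(3 + 3) + 0 = -7488*6 + 0 = -1872*24 + 0 = -44928 + 0 = -44928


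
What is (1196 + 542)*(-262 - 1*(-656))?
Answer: 684772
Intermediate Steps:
(1196 + 542)*(-262 - 1*(-656)) = 1738*(-262 + 656) = 1738*394 = 684772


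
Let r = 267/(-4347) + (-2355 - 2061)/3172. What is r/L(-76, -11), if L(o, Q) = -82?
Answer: 1670273/94222674 ≈ 0.017727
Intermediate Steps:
r = -1670273/1149057 (r = 267*(-1/4347) - 4416*1/3172 = -89/1449 - 1104/793 = -1670273/1149057 ≈ -1.4536)
r/L(-76, -11) = -1670273/1149057/(-82) = -1670273/1149057*(-1/82) = 1670273/94222674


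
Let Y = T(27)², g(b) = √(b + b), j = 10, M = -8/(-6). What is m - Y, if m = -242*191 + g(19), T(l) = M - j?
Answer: -416674/9 + √38 ≈ -46291.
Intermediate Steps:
M = 4/3 (M = -8*(-⅙) = 4/3 ≈ 1.3333)
g(b) = √2*√b (g(b) = √(2*b) = √2*√b)
T(l) = -26/3 (T(l) = 4/3 - 1*10 = 4/3 - 10 = -26/3)
m = -46222 + √38 (m = -242*191 + √2*√19 = -46222 + √38 ≈ -46216.)
Y = 676/9 (Y = (-26/3)² = 676/9 ≈ 75.111)
m - Y = (-46222 + √38) - 1*676/9 = (-46222 + √38) - 676/9 = -416674/9 + √38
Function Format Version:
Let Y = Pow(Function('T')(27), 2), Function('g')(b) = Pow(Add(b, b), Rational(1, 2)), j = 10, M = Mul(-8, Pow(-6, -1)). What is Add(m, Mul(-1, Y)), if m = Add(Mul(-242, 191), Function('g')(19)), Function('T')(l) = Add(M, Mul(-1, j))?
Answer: Add(Rational(-416674, 9), Pow(38, Rational(1, 2))) ≈ -46291.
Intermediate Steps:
M = Rational(4, 3) (M = Mul(-8, Rational(-1, 6)) = Rational(4, 3) ≈ 1.3333)
Function('g')(b) = Mul(Pow(2, Rational(1, 2)), Pow(b, Rational(1, 2))) (Function('g')(b) = Pow(Mul(2, b), Rational(1, 2)) = Mul(Pow(2, Rational(1, 2)), Pow(b, Rational(1, 2))))
Function('T')(l) = Rational(-26, 3) (Function('T')(l) = Add(Rational(4, 3), Mul(-1, 10)) = Add(Rational(4, 3), -10) = Rational(-26, 3))
m = Add(-46222, Pow(38, Rational(1, 2))) (m = Add(Mul(-242, 191), Mul(Pow(2, Rational(1, 2)), Pow(19, Rational(1, 2)))) = Add(-46222, Pow(38, Rational(1, 2))) ≈ -46216.)
Y = Rational(676, 9) (Y = Pow(Rational(-26, 3), 2) = Rational(676, 9) ≈ 75.111)
Add(m, Mul(-1, Y)) = Add(Add(-46222, Pow(38, Rational(1, 2))), Mul(-1, Rational(676, 9))) = Add(Add(-46222, Pow(38, Rational(1, 2))), Rational(-676, 9)) = Add(Rational(-416674, 9), Pow(38, Rational(1, 2)))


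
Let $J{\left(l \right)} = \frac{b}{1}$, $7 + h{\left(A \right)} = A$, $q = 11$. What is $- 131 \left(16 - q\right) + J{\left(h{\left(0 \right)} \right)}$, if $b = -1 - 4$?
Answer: $-660$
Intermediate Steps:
$h{\left(A \right)} = -7 + A$
$b = -5$
$J{\left(l \right)} = -5$ ($J{\left(l \right)} = - \frac{5}{1} = \left(-5\right) 1 = -5$)
$- 131 \left(16 - q\right) + J{\left(h{\left(0 \right)} \right)} = - 131 \left(16 - 11\right) - 5 = \left(-131\right) 5 - 5 = -655 - 5 = -660$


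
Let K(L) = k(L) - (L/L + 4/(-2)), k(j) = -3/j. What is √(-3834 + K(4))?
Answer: I*√15335/2 ≈ 61.917*I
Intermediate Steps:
K(L) = 1 - 3/L (K(L) = -3/L - (L/L + 4/(-2)) = -3/L - (1 + 4*(-½)) = -3/L - (1 - 2) = -3/L - 1*(-1) = -3/L + 1 = 1 - 3/L)
√(-3834 + K(4)) = √(-3834 + (-3 + 4)/4) = √(-3834 + (¼)*1) = √(-3834 + ¼) = √(-15335/4) = I*√15335/2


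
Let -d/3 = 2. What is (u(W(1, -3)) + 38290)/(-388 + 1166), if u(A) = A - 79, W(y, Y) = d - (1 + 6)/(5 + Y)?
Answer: 76403/1556 ≈ 49.102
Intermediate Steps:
d = -6 (d = -3*2 = -6)
W(y, Y) = -6 - 7/(5 + Y) (W(y, Y) = -6 - (1 + 6)/(5 + Y) = -6 - 7/(5 + Y))
u(A) = -79 + A
(u(W(1, -3)) + 38290)/(-388 + 1166) = ((-79 + (-37 - 6*(-3))/(5 - 3)) + 38290)/(-388 + 1166) = ((-79 + (-37 + 18)/2) + 38290)/778 = ((-79 + (½)*(-19)) + 38290)*(1/778) = ((-79 - 19/2) + 38290)*(1/778) = (-177/2 + 38290)*(1/778) = (76403/2)*(1/778) = 76403/1556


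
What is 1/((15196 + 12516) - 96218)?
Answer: -1/68506 ≈ -1.4597e-5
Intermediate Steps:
1/((15196 + 12516) - 96218) = 1/(27712 - 96218) = 1/(-68506) = -1/68506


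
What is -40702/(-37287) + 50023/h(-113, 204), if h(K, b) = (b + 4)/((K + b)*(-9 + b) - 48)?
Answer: 33008587380913/7755696 ≈ 4.2560e+6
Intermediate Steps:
h(K, b) = (4 + b)/(-48 + (-9 + b)*(K + b)) (h(K, b) = (4 + b)/((-9 + b)*(K + b) - 48) = (4 + b)/(-48 + (-9 + b)*(K + b)))
-40702/(-37287) + 50023/h(-113, 204) = -40702/(-37287) + 50023/(((4 + 204)/(-48 + 204² - 9*(-113) - 9*204 - 113*204))) = -40702*(-1/37287) + 50023/((208/(-48 + 41616 + 1017 - 1836 - 23052))) = 40702/37287 + 50023/((208/17697)) = 40702/37287 + 50023/(((1/17697)*208)) = 40702/37287 + 50023/(208/17697) = 40702/37287 + 50023*(17697/208) = 40702/37287 + 885257031/208 = 33008587380913/7755696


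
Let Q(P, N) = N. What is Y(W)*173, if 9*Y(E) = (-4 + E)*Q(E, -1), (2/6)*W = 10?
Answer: -4498/9 ≈ -499.78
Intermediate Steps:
W = 30 (W = 3*10 = 30)
Y(E) = 4/9 - E/9 (Y(E) = ((-4 + E)*(-1))/9 = (4 - E)/9 = 4/9 - E/9)
Y(W)*173 = (4/9 - ⅑*30)*173 = (4/9 - 10/3)*173 = -26/9*173 = -4498/9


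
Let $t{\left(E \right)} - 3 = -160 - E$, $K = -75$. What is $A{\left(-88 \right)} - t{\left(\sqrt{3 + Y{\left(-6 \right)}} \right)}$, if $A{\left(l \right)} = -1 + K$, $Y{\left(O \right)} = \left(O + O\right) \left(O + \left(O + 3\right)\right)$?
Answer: $81 + \sqrt{111} \approx 91.536$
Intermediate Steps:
$Y{\left(O \right)} = 2 O \left(3 + 2 O\right)$ ($Y{\left(O \right)} = 2 O \left(O + \left(3 + O\right)\right) = 2 O \left(3 + 2 O\right)$)
$t{\left(E \right)} = -157 - E$ ($t{\left(E \right)} = 3 - \left(160 + E\right) = -157 - E$)
$A{\left(l \right)} = -76$ ($A{\left(l \right)} = -1 - 75 = -76$)
$A{\left(-88 \right)} - t{\left(\sqrt{3 + Y{\left(-6 \right)}} \right)} = -76 - \left(-157 - \sqrt{3 + 2 \left(-6\right) \left(3 + 2 \left(-6\right)\right)}\right) = -76 - \left(-157 - \sqrt{3 + 2 \left(-6\right) \left(3 - 12\right)}\right) = -76 - \left(-157 - \sqrt{3 + 2 \left(-6\right) \left(-9\right)}\right) = -76 - \left(-157 - \sqrt{3 + 108}\right) = -76 - \left(-157 - \sqrt{111}\right) = -76 + \left(157 + \sqrt{111}\right) = 81 + \sqrt{111}$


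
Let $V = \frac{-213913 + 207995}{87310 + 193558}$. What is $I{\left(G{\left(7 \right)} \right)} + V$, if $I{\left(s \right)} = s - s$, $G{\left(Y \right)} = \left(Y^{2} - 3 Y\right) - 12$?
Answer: $- \frac{2959}{140434} \approx -0.02107$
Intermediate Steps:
$G{\left(Y \right)} = -12 + Y^{2} - 3 Y$
$I{\left(s \right)} = 0$
$V = - \frac{2959}{140434}$ ($V = - \frac{5918}{280868} = \left(-5918\right) \frac{1}{280868} = - \frac{2959}{140434} \approx -0.02107$)
$I{\left(G{\left(7 \right)} \right)} + V = 0 - \frac{2959}{140434} = - \frac{2959}{140434}$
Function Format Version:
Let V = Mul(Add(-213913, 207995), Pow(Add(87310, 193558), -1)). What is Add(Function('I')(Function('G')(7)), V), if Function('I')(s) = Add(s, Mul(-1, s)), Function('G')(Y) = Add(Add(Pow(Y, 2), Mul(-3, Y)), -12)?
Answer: Rational(-2959, 140434) ≈ -0.021070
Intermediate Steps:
Function('G')(Y) = Add(-12, Pow(Y, 2), Mul(-3, Y))
Function('I')(s) = 0
V = Rational(-2959, 140434) (V = Mul(-5918, Pow(280868, -1)) = Mul(-5918, Rational(1, 280868)) = Rational(-2959, 140434) ≈ -0.021070)
Add(Function('I')(Function('G')(7)), V) = Add(0, Rational(-2959, 140434)) = Rational(-2959, 140434)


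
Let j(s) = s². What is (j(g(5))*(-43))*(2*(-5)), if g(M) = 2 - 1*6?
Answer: 6880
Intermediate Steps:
g(M) = -4 (g(M) = 2 - 6 = -4)
(j(g(5))*(-43))*(2*(-5)) = ((-4)²*(-43))*(2*(-5)) = (16*(-43))*(-10) = -688*(-10) = 6880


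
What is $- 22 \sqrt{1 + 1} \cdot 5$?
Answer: $- 110 \sqrt{2} \approx -155.56$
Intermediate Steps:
$- 22 \sqrt{1 + 1} \cdot 5 = - 22 \sqrt{2} \cdot 5 = - 110 \sqrt{2}$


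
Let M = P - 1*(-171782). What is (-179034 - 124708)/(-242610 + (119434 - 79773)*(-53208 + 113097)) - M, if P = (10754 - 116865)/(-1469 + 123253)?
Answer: -3821982504441864407/22249140697992 ≈ -1.7178e+5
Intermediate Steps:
P = -106111/121784 ≈ -0.87130
M = 20920192977/121784 (M = -106111/121784 - 1*(-171782) = -106111/121784 + 171782 = 20920192977/121784 ≈ 1.7178e+5)
(-179034 - 124708)/(-242610 + (119434 - 79773)*(-53208 + 113097)) - M = (-179034 - 124708)/(-242610 + (119434 - 79773)*(-53208 + 113097)) - 1*20920192977/121784 = -303742/(-242610 + 39661*59889) - 20920192977/121784 = -303742/(-242610 + 2375257629) - 20920192977/121784 = -303742/2375015019 - 20920192977/121784 = -3821982504441864407/22249140697992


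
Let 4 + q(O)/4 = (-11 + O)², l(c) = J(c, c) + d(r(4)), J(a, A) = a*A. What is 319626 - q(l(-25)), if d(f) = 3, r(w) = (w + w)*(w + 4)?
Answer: -1203114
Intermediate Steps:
r(w) = 2*w*(4 + w) (r(w) = (2*w)*(4 + w) = 2*w*(4 + w))
J(a, A) = A*a
l(c) = 3 + c² (l(c) = c*c + 3 = c² + 3 = 3 + c²)
q(O) = -16 + 4*(-11 + O)²
319626 - q(l(-25)) = 319626 - (-16 + 4*(-11 + (3 + (-25)²))²) = 319626 - (-16 + 4*(-11 + (3 + 625))²) = 319626 - (-16 + 4*(-11 + 628)²) = 319626 - (-16 + 4*617²) = 319626 - (-16 + 4*380689) = 319626 - (-16 + 1522756) = 319626 - 1*1522740 = 319626 - 1522740 = -1203114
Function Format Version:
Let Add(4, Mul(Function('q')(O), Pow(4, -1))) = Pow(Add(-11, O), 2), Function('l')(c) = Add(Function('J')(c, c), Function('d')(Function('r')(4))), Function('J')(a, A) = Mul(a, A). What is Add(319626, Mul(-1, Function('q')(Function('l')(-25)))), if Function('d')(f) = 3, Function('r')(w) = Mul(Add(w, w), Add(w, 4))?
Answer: -1203114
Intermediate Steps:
Function('r')(w) = Mul(2, w, Add(4, w)) (Function('r')(w) = Mul(Mul(2, w), Add(4, w)) = Mul(2, w, Add(4, w)))
Function('J')(a, A) = Mul(A, a)
Function('l')(c) = Add(3, Pow(c, 2)) (Function('l')(c) = Add(Mul(c, c), 3) = Add(Pow(c, 2), 3) = Add(3, Pow(c, 2)))
Function('q')(O) = Add(-16, Mul(4, Pow(Add(-11, O), 2)))
Add(319626, Mul(-1, Function('q')(Function('l')(-25)))) = Add(319626, Mul(-1, Add(-16, Mul(4, Pow(Add(-11, Add(3, Pow(-25, 2))), 2))))) = Add(319626, Mul(-1, Add(-16, Mul(4, Pow(Add(-11, Add(3, 625)), 2))))) = Add(319626, Mul(-1, Add(-16, Mul(4, Pow(Add(-11, 628), 2))))) = Add(319626, Mul(-1, Add(-16, Mul(4, Pow(617, 2))))) = Add(319626, Mul(-1, Add(-16, Mul(4, 380689)))) = Add(319626, Mul(-1, Add(-16, 1522756))) = Add(319626, Mul(-1, 1522740)) = Add(319626, -1522740) = -1203114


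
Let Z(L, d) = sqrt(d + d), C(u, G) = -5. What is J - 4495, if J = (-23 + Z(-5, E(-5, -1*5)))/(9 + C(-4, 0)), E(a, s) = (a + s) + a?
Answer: -18003/4 + I*sqrt(30)/4 ≈ -4500.8 + 1.3693*I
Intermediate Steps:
E(a, s) = s + 2*a
Z(L, d) = sqrt(2)*sqrt(d) (Z(L, d) = sqrt(2*d) = sqrt(2)*sqrt(d))
J = -23/4 + I*sqrt(30)/4 (J = (-23 + sqrt(2)*sqrt(-1*5 + 2*(-5)))/(9 - 5) = (-23 + sqrt(2)*sqrt(-5 - 10))/4 = (-23 + sqrt(2)*sqrt(-15))/4 = (-23 + sqrt(2)*(I*sqrt(15)))/4 = (-23 + I*sqrt(30))/4 = -23/4 + I*sqrt(30)/4 ≈ -5.75 + 1.3693*I)
J - 4495 = (-23/4 + I*sqrt(30)/4) - 4495 = -18003/4 + I*sqrt(30)/4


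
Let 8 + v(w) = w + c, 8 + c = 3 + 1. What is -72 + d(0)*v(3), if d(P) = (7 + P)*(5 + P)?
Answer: -387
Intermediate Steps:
c = -4 (c = -8 + (3 + 1) = -8 + 4 = -4)
v(w) = -12 + w (v(w) = -8 + (w - 4) = -8 + (-4 + w) = -12 + w)
d(P) = (5 + P)*(7 + P)
-72 + d(0)*v(3) = -72 + (35 + 0² + 12*0)*(-12 + 3) = -72 + (35 + 0 + 0)*(-9) = -72 + 35*(-9) = -72 - 315 = -387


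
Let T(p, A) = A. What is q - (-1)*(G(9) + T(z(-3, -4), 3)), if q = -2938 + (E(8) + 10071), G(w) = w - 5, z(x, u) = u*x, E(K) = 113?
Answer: 7253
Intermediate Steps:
G(w) = -5 + w
q = 7246 (q = -2938 + (113 + 10071) = -2938 + 10184 = 7246)
q - (-1)*(G(9) + T(z(-3, -4), 3)) = 7246 - (-1)*((-5 + 9) + 3) = 7246 - (-1)*(4 + 3) = 7246 - (-1)*7 = 7246 - 1*(-7) = 7246 + 7 = 7253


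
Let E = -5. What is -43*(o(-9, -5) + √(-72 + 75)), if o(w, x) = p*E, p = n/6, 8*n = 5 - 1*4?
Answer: 215/48 - 43*√3 ≈ -69.999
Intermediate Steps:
n = ⅛ (n = (5 - 1*4)/8 = (5 - 4)/8 = (⅛)*1 = ⅛ ≈ 0.12500)
p = 1/48 (p = (⅛)/6 = (⅛)*(⅙) = 1/48 ≈ 0.020833)
o(w, x) = -5/48 (o(w, x) = (1/48)*(-5) = -5/48)
-43*(o(-9, -5) + √(-72 + 75)) = -43*(-5/48 + √(-72 + 75)) = -43*(-5/48 + √3) = 215/48 - 43*√3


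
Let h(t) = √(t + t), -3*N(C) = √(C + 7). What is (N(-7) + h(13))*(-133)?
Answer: -133*√26 ≈ -678.17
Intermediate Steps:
N(C) = -√(7 + C)/3 (N(C) = -√(C + 7)/3 = -√(7 + C)/3)
h(t) = √2*√t (h(t) = √(2*t) = √2*√t)
(N(-7) + h(13))*(-133) = (-√(7 - 7)/3 + √2*√13)*(-133) = (-√0/3 + √26)*(-133) = (-⅓*0 + √26)*(-133) = (0 + √26)*(-133) = √26*(-133) = -133*√26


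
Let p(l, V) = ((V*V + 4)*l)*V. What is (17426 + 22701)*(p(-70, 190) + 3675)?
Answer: -19268163799675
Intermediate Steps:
p(l, V) = V*l*(4 + V²) (p(l, V) = ((V² + 4)*l)*V = ((4 + V²)*l)*V = (l*(4 + V²))*V = V*l*(4 + V²))
(17426 + 22701)*(p(-70, 190) + 3675) = (17426 + 22701)*(190*(-70)*(4 + 190²) + 3675) = 40127*(190*(-70)*(4 + 36100) + 3675) = 40127*(190*(-70)*36104 + 3675) = 40127*(-480183200 + 3675) = 40127*(-480179525) = -19268163799675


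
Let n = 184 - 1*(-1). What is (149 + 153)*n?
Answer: 55870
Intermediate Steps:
n = 185 (n = 184 + 1 = 185)
(149 + 153)*n = (149 + 153)*185 = 302*185 = 55870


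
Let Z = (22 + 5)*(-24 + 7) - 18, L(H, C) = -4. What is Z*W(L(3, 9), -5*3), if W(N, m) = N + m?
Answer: 9063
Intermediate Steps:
Z = -477 (Z = 27*(-17) - 18 = -459 - 18 = -477)
Z*W(L(3, 9), -5*3) = -477*(-4 - 5*3) = -477*(-4 - 15) = -477*(-19) = 9063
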